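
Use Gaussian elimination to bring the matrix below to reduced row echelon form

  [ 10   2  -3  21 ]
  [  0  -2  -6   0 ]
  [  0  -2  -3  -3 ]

[[1, 0, 0, 6/5], [0, 1, 0, 3], [0, 0, 1, -1]]

r1 -> 1/10·r1
  [ 1  1/5  -3/10  21/10 ]
  [ 0   -2     -6      0 ]
  [ 0   -2     -3     -3 ]
r2 -> -1/2·r2
  [ 1  1/5  -3/10  21/10 ]
  [ 0    1      3      0 ]
  [ 0   -2     -3     -3 ]
r3 -> r3 + 2·r2
  [ 1  1/5  -3/10  21/10 ]
  [ 0    1      3      0 ]
  [ 0    0      3     -3 ]
r3 -> 1/3·r3
  [ 1  1/5  -3/10  21/10 ]
  [ 0    1      3      0 ]
  [ 0    0      1     -1 ]
r2 -> r2 − 3·r3
  [ 1  1/5  -3/10  21/10 ]
  [ 0    1      0      3 ]
  [ 0    0      1     -1 ]
r1 -> r1 + 3/10·r3
  [ 1  1/5  0  9/5 ]
  [ 0    1  0    3 ]
  [ 0    0  1   -1 ]
r1 -> r1 − 1/5·r2
  [ 1  0  0  6/5 ]
  [ 0  1  0    3 ]
  [ 0  0  1   -1 ]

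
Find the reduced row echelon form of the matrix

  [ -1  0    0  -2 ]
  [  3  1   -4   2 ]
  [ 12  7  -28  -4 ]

r1 ← -1·r1
  [  1  0    0   2 ]
  [  3  1   -4   2 ]
  [ 12  7  -28  -4 ]
r2 ← r2 − 3·r1
  [  1  0    0   2 ]
  [  0  1   -4  -4 ]
  [ 12  7  -28  -4 ]
r3 ← r3 − 12·r1
  [ 1  0    0    2 ]
  [ 0  1   -4   -4 ]
  [ 0  7  -28  -28 ]
r3 ← r3 − 7·r2
  [ 1  0   0   2 ]
  [ 0  1  -4  -4 ]
  [ 0  0   0   0 ]

[[1, 0, 0, 2], [0, 1, -4, -4], [0, 0, 0, 0]]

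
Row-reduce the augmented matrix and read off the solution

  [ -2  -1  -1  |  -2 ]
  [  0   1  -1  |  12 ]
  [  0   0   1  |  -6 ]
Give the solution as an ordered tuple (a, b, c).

(1, 6, -6)

r1 := -1/2·r1
r2 := r2 + r3
r1 := r1 − 1/2·r3
r1 := r1 − 1/2·r2
Reading off the last column: a = 1, b = 6, c = -6.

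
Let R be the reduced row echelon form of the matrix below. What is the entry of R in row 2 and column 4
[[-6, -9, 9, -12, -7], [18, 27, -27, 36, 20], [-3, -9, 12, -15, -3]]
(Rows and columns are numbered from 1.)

Multiply R1 by -1/6.
  [  1  3/2  -3/2    2  7/6 ]
  [ 18   27   -27   36   20 ]
  [ -3   -9    12  -15   -3 ]
Subtract 18 times R1 from R2.
  [  1  3/2  -3/2    2  7/6 ]
  [  0    0     0    0   -1 ]
  [ -3   -9    12  -15   -3 ]
Add 3 times R1 to R3.
  [ 1   3/2  -3/2   2  7/6 ]
  [ 0     0     0   0   -1 ]
  [ 0  -9/2  15/2  -9  1/2 ]
Swap R2 and R3.
  [ 1   3/2  -3/2   2  7/6 ]
  [ 0  -9/2  15/2  -9  1/2 ]
  [ 0     0     0   0   -1 ]
Multiply R2 by -2/9.
  [ 1  3/2  -3/2  2   7/6 ]
  [ 0    1  -5/3  2  -1/9 ]
  [ 0    0     0  0    -1 ]
Multiply R3 by -1.
  [ 1  3/2  -3/2  2   7/6 ]
  [ 0    1  -5/3  2  -1/9 ]
  [ 0    0     0  0     1 ]
Add 1/9 times R3 to R2.
  [ 1  3/2  -3/2  2  7/6 ]
  [ 0    1  -5/3  2    0 ]
  [ 0    0     0  0    1 ]
Subtract 7/6 times R3 from R1.
  [ 1  3/2  -3/2  2  0 ]
  [ 0    1  -5/3  2  0 ]
  [ 0    0     0  0  1 ]
Subtract 3/2 times R2 from R1.
  [ 1  0     1  -1  0 ]
  [ 0  1  -5/3   2  0 ]
  [ 0  0     0   0  1 ]

2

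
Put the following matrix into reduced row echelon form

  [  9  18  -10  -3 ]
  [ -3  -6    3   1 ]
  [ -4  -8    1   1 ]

Multiply R1 by 1/9.
Add 3 times R1 to R2.
Add 4 times R1 to R3.
Multiply R2 by -3.
Add 31/9 times R2 to R3.
Multiply R3 by -3.
Add 1/3 times R3 to R1.
Add 10/9 times R2 to R1.

[[1, 2, 0, 0], [0, 0, 1, 0], [0, 0, 0, 1]]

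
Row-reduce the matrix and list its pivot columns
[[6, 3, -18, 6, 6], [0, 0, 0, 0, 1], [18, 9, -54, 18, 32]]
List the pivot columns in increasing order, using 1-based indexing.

r1 → 1/6·r1
  [  1  1/2   -3   1   1 ]
  [  0    0    0   0   1 ]
  [ 18    9  -54  18  32 ]
r3 → r3 − 18·r1
  [ 1  1/2  -3  1   1 ]
  [ 0    0   0  0   1 ]
  [ 0    0   0  0  14 ]
r3 → r3 − 14·r2
  [ 1  1/2  -3  1  1 ]
  [ 0    0   0  0  1 ]
  [ 0    0   0  0  0 ]
r1 → r1 − r2
  [ 1  1/2  -3  1  0 ]
  [ 0    0   0  0  1 ]
  [ 0    0   0  0  0 ]
Pivot columns are the columns containing a leading 1.

1, 5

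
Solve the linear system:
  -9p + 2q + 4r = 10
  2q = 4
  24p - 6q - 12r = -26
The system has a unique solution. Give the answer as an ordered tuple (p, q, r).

Form the augmented matrix and row-reduce:
  [ -9   2    4  |   10 ]
  [  0   2    0  |    4 ]
  [ 24  -6  -12  |  -26 ]
ρ1 -> -1/9·ρ1
  [  1  -2/9  -4/9  |  -10/9 ]
  [  0     2     0  |      4 ]
  [ 24    -6   -12  |    -26 ]
ρ3 -> ρ3 − 24·ρ1
  [ 1  -2/9  -4/9  |  -10/9 ]
  [ 0     2     0  |      4 ]
  [ 0  -2/3  -4/3  |    2/3 ]
ρ2 -> 1/2·ρ2
  [ 1  -2/9  -4/9  |  -10/9 ]
  [ 0     1     0  |      2 ]
  [ 0  -2/3  -4/3  |    2/3 ]
ρ3 -> ρ3 + 2/3·ρ2
  [ 1  -2/9  -4/9  |  -10/9 ]
  [ 0     1     0  |      2 ]
  [ 0     0  -4/3  |      2 ]
ρ3 -> -3/4·ρ3
  [ 1  -2/9  -4/9  |  -10/9 ]
  [ 0     1     0  |      2 ]
  [ 0     0     1  |   -3/2 ]
ρ1 -> ρ1 + 4/9·ρ3
  [ 1  -2/9  0  |  -16/9 ]
  [ 0     1  0  |      2 ]
  [ 0     0  1  |   -3/2 ]
ρ1 -> ρ1 + 2/9·ρ2
  [ 1  0  0  |  -4/3 ]
  [ 0  1  0  |     2 ]
  [ 0  0  1  |  -3/2 ]
Reading off the last column: p = -4/3, q = 2, r = -3/2.

(-4/3, 2, -3/2)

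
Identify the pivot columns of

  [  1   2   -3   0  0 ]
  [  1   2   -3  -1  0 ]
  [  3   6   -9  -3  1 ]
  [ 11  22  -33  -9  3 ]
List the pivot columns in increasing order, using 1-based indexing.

1, 4, 5

ρ2 -> ρ2 − ρ1
  [  1   2   -3   0  0 ]
  [  0   0    0  -1  0 ]
  [  3   6   -9  -3  1 ]
  [ 11  22  -33  -9  3 ]
ρ3 -> ρ3 − 3·ρ1
  [  1   2   -3   0  0 ]
  [  0   0    0  -1  0 ]
  [  0   0    0  -3  1 ]
  [ 11  22  -33  -9  3 ]
ρ4 -> ρ4 − 11·ρ1
  [ 1  2  -3   0  0 ]
  [ 0  0   0  -1  0 ]
  [ 0  0   0  -3  1 ]
  [ 0  0   0  -9  3 ]
ρ2 -> -1·ρ2
  [ 1  2  -3   0  0 ]
  [ 0  0   0   1  0 ]
  [ 0  0   0  -3  1 ]
  [ 0  0   0  -9  3 ]
ρ3 -> ρ3 + 3·ρ2
  [ 1  2  -3   0  0 ]
  [ 0  0   0   1  0 ]
  [ 0  0   0   0  1 ]
  [ 0  0   0  -9  3 ]
ρ4 -> ρ4 + 9·ρ2
  [ 1  2  -3  0  0 ]
  [ 0  0   0  1  0 ]
  [ 0  0   0  0  1 ]
  [ 0  0   0  0  3 ]
ρ4 -> ρ4 − 3·ρ3
  [ 1  2  -3  0  0 ]
  [ 0  0   0  1  0 ]
  [ 0  0   0  0  1 ]
  [ 0  0   0  0  0 ]
Pivot columns are the columns containing a leading 1.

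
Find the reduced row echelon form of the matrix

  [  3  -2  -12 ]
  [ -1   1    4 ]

Multiply ρ1 by 1/3.
Add ρ1 to ρ2.
Multiply ρ2 by 3.
Add 2/3 times ρ2 to ρ1.

[[1, 0, -4], [0, 1, 0]]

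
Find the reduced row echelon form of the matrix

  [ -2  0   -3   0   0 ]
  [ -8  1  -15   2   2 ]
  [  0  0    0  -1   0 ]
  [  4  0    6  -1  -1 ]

[[1, 0, 3/2, 0, 0], [0, 1, -3, 0, 0], [0, 0, 0, 1, 0], [0, 0, 0, 0, 1]]

R1 := -1/2·R1
  [  1  0  3/2   0   0 ]
  [ -8  1  -15   2   2 ]
  [  0  0    0  -1   0 ]
  [  4  0    6  -1  -1 ]
R2 := R2 + 8·R1
  [ 1  0  3/2   0   0 ]
  [ 0  1   -3   2   2 ]
  [ 0  0    0  -1   0 ]
  [ 4  0    6  -1  -1 ]
R4 := R4 − 4·R1
  [ 1  0  3/2   0   0 ]
  [ 0  1   -3   2   2 ]
  [ 0  0    0  -1   0 ]
  [ 0  0    0  -1  -1 ]
R3 := -1·R3
  [ 1  0  3/2   0   0 ]
  [ 0  1   -3   2   2 ]
  [ 0  0    0   1   0 ]
  [ 0  0    0  -1  -1 ]
R4 := R4 + R3
  [ 1  0  3/2  0   0 ]
  [ 0  1   -3  2   2 ]
  [ 0  0    0  1   0 ]
  [ 0  0    0  0  -1 ]
R4 := -1·R4
  [ 1  0  3/2  0  0 ]
  [ 0  1   -3  2  2 ]
  [ 0  0    0  1  0 ]
  [ 0  0    0  0  1 ]
R2 := R2 − 2·R4
  [ 1  0  3/2  0  0 ]
  [ 0  1   -3  2  0 ]
  [ 0  0    0  1  0 ]
  [ 0  0    0  0  1 ]
R2 := R2 − 2·R3
  [ 1  0  3/2  0  0 ]
  [ 0  1   -3  0  0 ]
  [ 0  0    0  1  0 ]
  [ 0  0    0  0  1 ]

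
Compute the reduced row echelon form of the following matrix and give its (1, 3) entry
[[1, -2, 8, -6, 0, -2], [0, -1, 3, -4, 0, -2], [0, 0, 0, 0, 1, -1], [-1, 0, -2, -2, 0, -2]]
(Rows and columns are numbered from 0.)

R4 ← R4 + R1
  [ 1  -2  8  -6  0  -2 ]
  [ 0  -1  3  -4  0  -2 ]
  [ 0   0  0   0  1  -1 ]
  [ 0  -2  6  -8  0  -4 ]
R2 ← -1·R2
  [ 1  -2   8  -6  0  -2 ]
  [ 0   1  -3   4  0   2 ]
  [ 0   0   0   0  1  -1 ]
  [ 0  -2   6  -8  0  -4 ]
R4 ← R4 + 2·R2
  [ 1  -2   8  -6  0  -2 ]
  [ 0   1  -3   4  0   2 ]
  [ 0   0   0   0  1  -1 ]
  [ 0   0   0   0  0   0 ]
R1 ← R1 + 2·R2
  [ 1  0   2  2  0   2 ]
  [ 0  1  -3  4  0   2 ]
  [ 0  0   0  0  1  -1 ]
  [ 0  0   0  0  0   0 ]

4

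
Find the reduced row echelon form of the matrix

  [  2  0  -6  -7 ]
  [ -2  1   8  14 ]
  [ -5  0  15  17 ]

[[1, 0, -3, 0], [0, 1, 2, 0], [0, 0, 0, 1]]

R1 -> 1/2·R1
  [  1  0  -3  -7/2 ]
  [ -2  1   8    14 ]
  [ -5  0  15    17 ]
R2 -> R2 + 2·R1
  [  1  0  -3  -7/2 ]
  [  0  1   2     7 ]
  [ -5  0  15    17 ]
R3 -> R3 + 5·R1
  [ 1  0  -3  -7/2 ]
  [ 0  1   2     7 ]
  [ 0  0   0  -1/2 ]
R3 -> -2·R3
  [ 1  0  -3  -7/2 ]
  [ 0  1   2     7 ]
  [ 0  0   0     1 ]
R2 -> R2 − 7·R3
  [ 1  0  -3  -7/2 ]
  [ 0  1   2     0 ]
  [ 0  0   0     1 ]
R1 -> R1 + 7/2·R3
  [ 1  0  -3  0 ]
  [ 0  1   2  0 ]
  [ 0  0   0  1 ]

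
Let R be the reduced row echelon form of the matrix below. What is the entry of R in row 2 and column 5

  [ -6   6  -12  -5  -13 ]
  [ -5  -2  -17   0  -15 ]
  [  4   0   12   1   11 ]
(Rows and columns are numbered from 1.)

0

Multiply R1 by -1/6.
  [  1  -1    2  5/6  13/6 ]
  [ -5  -2  -17    0   -15 ]
  [  4   0   12    1    11 ]
Add 5 times R1 to R2.
  [ 1  -1   2   5/6   13/6 ]
  [ 0  -7  -7  25/6  -25/6 ]
  [ 4   0  12     1     11 ]
Subtract 4 times R1 from R3.
  [ 1  -1   2   5/6   13/6 ]
  [ 0  -7  -7  25/6  -25/6 ]
  [ 0   4   4  -7/3    7/3 ]
Multiply R2 by -1/7.
  [ 1  -1  2     5/6   13/6 ]
  [ 0   1  1  -25/42  25/42 ]
  [ 0   4  4    -7/3    7/3 ]
Subtract 4 times R2 from R3.
  [ 1  -1  2     5/6   13/6 ]
  [ 0   1  1  -25/42  25/42 ]
  [ 0   0  0    1/21  -1/21 ]
Multiply R3 by 21.
  [ 1  -1  2     5/6   13/6 ]
  [ 0   1  1  -25/42  25/42 ]
  [ 0   0  0       1     -1 ]
Add 25/42 times R3 to R2.
  [ 1  -1  2  5/6  13/6 ]
  [ 0   1  1    0     0 ]
  [ 0   0  0    1    -1 ]
Subtract 5/6 times R3 from R1.
  [ 1  -1  2  0   3 ]
  [ 0   1  1  0   0 ]
  [ 0   0  0  1  -1 ]
Add R2 to R1.
  [ 1  0  3  0   3 ]
  [ 0  1  1  0   0 ]
  [ 0  0  0  1  -1 ]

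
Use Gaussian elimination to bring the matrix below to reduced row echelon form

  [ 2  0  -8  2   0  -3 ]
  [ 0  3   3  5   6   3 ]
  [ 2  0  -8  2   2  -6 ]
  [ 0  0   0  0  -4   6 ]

R1 := 1/2·R1
R3 := R3 − 2·R1
R2 := 1/3·R2
R3 := 1/2·R3
R4 := R4 + 4·R3
R2 := R2 − 2·R3

[[1, 0, -4, 1, 0, -3/2], [0, 1, 1, 5/3, 0, 4], [0, 0, 0, 0, 1, -3/2], [0, 0, 0, 0, 0, 0]]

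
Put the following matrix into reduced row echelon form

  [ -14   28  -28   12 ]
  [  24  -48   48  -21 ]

R1 → -1/14·R1
  [  1   -2   2  -6/7 ]
  [ 24  -48  48   -21 ]
R2 → R2 − 24·R1
  [ 1  -2  2  -6/7 ]
  [ 0   0  0  -3/7 ]
R2 → -7/3·R2
  [ 1  -2  2  -6/7 ]
  [ 0   0  0     1 ]
R1 → R1 + 6/7·R2
  [ 1  -2  2  0 ]
  [ 0   0  0  1 ]

[[1, -2, 2, 0], [0, 0, 0, 1]]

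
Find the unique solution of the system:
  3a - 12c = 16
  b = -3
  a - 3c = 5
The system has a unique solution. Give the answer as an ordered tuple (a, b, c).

Form the augmented matrix and row-reduce:
  [ 3  0  -12  |  16 ]
  [ 0  1    0  |  -3 ]
  [ 1  0   -3  |   5 ]
R1 := 1/3·R1
  [ 1  0  -4  |  16/3 ]
  [ 0  1   0  |    -3 ]
  [ 1  0  -3  |     5 ]
R3 := R3 − R1
  [ 1  0  -4  |  16/3 ]
  [ 0  1   0  |    -3 ]
  [ 0  0   1  |  -1/3 ]
R1 := R1 + 4·R3
  [ 1  0  0  |     4 ]
  [ 0  1  0  |    -3 ]
  [ 0  0  1  |  -1/3 ]
Reading off the last column: a = 4, b = -3, c = -1/3.

(4, -3, -1/3)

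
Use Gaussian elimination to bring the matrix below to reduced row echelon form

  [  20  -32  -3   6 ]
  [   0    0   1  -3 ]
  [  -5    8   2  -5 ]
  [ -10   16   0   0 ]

R1 → 1/20·R1
  [   1  -8/5  -3/20  3/10 ]
  [   0     0      1    -3 ]
  [  -5     8      2    -5 ]
  [ -10    16      0     0 ]
R3 → R3 + 5·R1
  [   1  -8/5  -3/20  3/10 ]
  [   0     0      1    -3 ]
  [   0     0    5/4  -7/2 ]
  [ -10    16      0     0 ]
R4 → R4 + 10·R1
  [ 1  -8/5  -3/20  3/10 ]
  [ 0     0      1    -3 ]
  [ 0     0    5/4  -7/2 ]
  [ 0     0   -3/2     3 ]
R3 → R3 − 5/4·R2
  [ 1  -8/5  -3/20  3/10 ]
  [ 0     0      1    -3 ]
  [ 0     0      0   1/4 ]
  [ 0     0   -3/2     3 ]
R4 → R4 + 3/2·R2
  [ 1  -8/5  -3/20  3/10 ]
  [ 0     0      1    -3 ]
  [ 0     0      0   1/4 ]
  [ 0     0      0  -3/2 ]
R3 → 4·R3
  [ 1  -8/5  -3/20  3/10 ]
  [ 0     0      1    -3 ]
  [ 0     0      0     1 ]
  [ 0     0      0  -3/2 ]
R4 → R4 + 3/2·R3
  [ 1  -8/5  -3/20  3/10 ]
  [ 0     0      1    -3 ]
  [ 0     0      0     1 ]
  [ 0     0      0     0 ]
R2 → R2 + 3·R3
  [ 1  -8/5  -3/20  3/10 ]
  [ 0     0      1     0 ]
  [ 0     0      0     1 ]
  [ 0     0      0     0 ]
R1 → R1 − 3/10·R3
  [ 1  -8/5  -3/20  0 ]
  [ 0     0      1  0 ]
  [ 0     0      0  1 ]
  [ 0     0      0  0 ]
R1 → R1 + 3/20·R2
  [ 1  -8/5  0  0 ]
  [ 0     0  1  0 ]
  [ 0     0  0  1 ]
  [ 0     0  0  0 ]

[[1, -8/5, 0, 0], [0, 0, 1, 0], [0, 0, 0, 1], [0, 0, 0, 0]]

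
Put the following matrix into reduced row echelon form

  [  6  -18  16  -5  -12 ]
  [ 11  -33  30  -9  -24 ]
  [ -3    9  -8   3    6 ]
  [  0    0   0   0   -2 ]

R1 → 1/6·R1
  [  1   -3  8/3  -5/6   -2 ]
  [ 11  -33   30    -9  -24 ]
  [ -3    9   -8     3    6 ]
  [  0    0    0     0   -2 ]
R2 → R2 − 11·R1
  [  1  -3  8/3  -5/6  -2 ]
  [  0   0  2/3   1/6  -2 ]
  [ -3   9   -8     3   6 ]
  [  0   0    0     0  -2 ]
R3 → R3 + 3·R1
  [ 1  -3  8/3  -5/6  -2 ]
  [ 0   0  2/3   1/6  -2 ]
  [ 0   0    0   1/2   0 ]
  [ 0   0    0     0  -2 ]
R2 → 3/2·R2
  [ 1  -3  8/3  -5/6  -2 ]
  [ 0   0    1   1/4  -3 ]
  [ 0   0    0   1/2   0 ]
  [ 0   0    0     0  -2 ]
R3 → 2·R3
  [ 1  -3  8/3  -5/6  -2 ]
  [ 0   0    1   1/4  -3 ]
  [ 0   0    0     1   0 ]
  [ 0   0    0     0  -2 ]
R4 → -1/2·R4
  [ 1  -3  8/3  -5/6  -2 ]
  [ 0   0    1   1/4  -3 ]
  [ 0   0    0     1   0 ]
  [ 0   0    0     0   1 ]
R2 → R2 + 3·R4
  [ 1  -3  8/3  -5/6  -2 ]
  [ 0   0    1   1/4   0 ]
  [ 0   0    0     1   0 ]
  [ 0   0    0     0   1 ]
R1 → R1 + 2·R4
  [ 1  -3  8/3  -5/6  0 ]
  [ 0   0    1   1/4  0 ]
  [ 0   0    0     1  0 ]
  [ 0   0    0     0  1 ]
R2 → R2 − 1/4·R3
  [ 1  -3  8/3  -5/6  0 ]
  [ 0   0    1     0  0 ]
  [ 0   0    0     1  0 ]
  [ 0   0    0     0  1 ]
R1 → R1 + 5/6·R3
  [ 1  -3  8/3  0  0 ]
  [ 0   0    1  0  0 ]
  [ 0   0    0  1  0 ]
  [ 0   0    0  0  1 ]
R1 → R1 − 8/3·R2
  [ 1  -3  0  0  0 ]
  [ 0   0  1  0  0 ]
  [ 0   0  0  1  0 ]
  [ 0   0  0  0  1 ]

[[1, -3, 0, 0, 0], [0, 0, 1, 0, 0], [0, 0, 0, 1, 0], [0, 0, 0, 0, 1]]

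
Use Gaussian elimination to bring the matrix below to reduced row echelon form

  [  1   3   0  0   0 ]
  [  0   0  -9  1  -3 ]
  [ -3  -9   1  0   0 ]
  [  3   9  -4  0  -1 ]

[[1, 3, 0, 0, 0], [0, 0, 1, 0, 0], [0, 0, 0, 1, 0], [0, 0, 0, 0, 1]]

r3 ← r3 + 3·r1
  [ 1  3   0  0   0 ]
  [ 0  0  -9  1  -3 ]
  [ 0  0   1  0   0 ]
  [ 3  9  -4  0  -1 ]
r4 ← r4 − 3·r1
  [ 1  3   0  0   0 ]
  [ 0  0  -9  1  -3 ]
  [ 0  0   1  0   0 ]
  [ 0  0  -4  0  -1 ]
r2 ← -1/9·r2
  [ 1  3   0     0    0 ]
  [ 0  0   1  -1/9  1/3 ]
  [ 0  0   1     0    0 ]
  [ 0  0  -4     0   -1 ]
r3 ← r3 − r2
  [ 1  3   0     0     0 ]
  [ 0  0   1  -1/9   1/3 ]
  [ 0  0   0   1/9  -1/3 ]
  [ 0  0  -4     0    -1 ]
r4 ← r4 + 4·r2
  [ 1  3  0     0     0 ]
  [ 0  0  1  -1/9   1/3 ]
  [ 0  0  0   1/9  -1/3 ]
  [ 0  0  0  -4/9   1/3 ]
r3 ← 9·r3
  [ 1  3  0     0    0 ]
  [ 0  0  1  -1/9  1/3 ]
  [ 0  0  0     1   -3 ]
  [ 0  0  0  -4/9  1/3 ]
r4 ← r4 + 4/9·r3
  [ 1  3  0     0    0 ]
  [ 0  0  1  -1/9  1/3 ]
  [ 0  0  0     1   -3 ]
  [ 0  0  0     0   -1 ]
r4 ← -1·r4
  [ 1  3  0     0    0 ]
  [ 0  0  1  -1/9  1/3 ]
  [ 0  0  0     1   -3 ]
  [ 0  0  0     0    1 ]
r3 ← r3 + 3·r4
  [ 1  3  0     0    0 ]
  [ 0  0  1  -1/9  1/3 ]
  [ 0  0  0     1    0 ]
  [ 0  0  0     0    1 ]
r2 ← r2 − 1/3·r4
  [ 1  3  0     0  0 ]
  [ 0  0  1  -1/9  0 ]
  [ 0  0  0     1  0 ]
  [ 0  0  0     0  1 ]
r2 ← r2 + 1/9·r3
  [ 1  3  0  0  0 ]
  [ 0  0  1  0  0 ]
  [ 0  0  0  1  0 ]
  [ 0  0  0  0  1 ]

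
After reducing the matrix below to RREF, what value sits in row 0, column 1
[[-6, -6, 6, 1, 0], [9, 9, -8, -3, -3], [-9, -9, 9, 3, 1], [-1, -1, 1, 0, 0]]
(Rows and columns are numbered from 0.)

R1 -> -1/6·R1
R2 -> R2 − 9·R1
R3 -> R3 + 9·R1
R4 -> R4 + R1
R3 -> 2/3·R3
R4 -> R4 + 1/6·R3
R4 -> 9·R4
R3 -> R3 − 2/3·R4
R2 -> R2 + 3·R4
R2 -> R2 + 3/2·R3
R1 -> R1 + 1/6·R3
R1 -> R1 + R2

1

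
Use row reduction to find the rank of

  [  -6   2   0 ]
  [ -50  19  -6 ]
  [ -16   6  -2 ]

R1 → -1/6·R1
  [   1  -1/3   0 ]
  [ -50    19  -6 ]
  [ -16     6  -2 ]
R2 → R2 + 50·R1
  [   1  -1/3   0 ]
  [   0   7/3  -6 ]
  [ -16     6  -2 ]
R3 → R3 + 16·R1
  [ 1  -1/3   0 ]
  [ 0   7/3  -6 ]
  [ 0   2/3  -2 ]
R2 → 3/7·R2
  [ 1  -1/3      0 ]
  [ 0     1  -18/7 ]
  [ 0   2/3     -2 ]
R3 → R3 − 2/3·R2
  [ 1  -1/3      0 ]
  [ 0     1  -18/7 ]
  [ 0     0   -2/7 ]
R3 → -7/2·R3
  [ 1  -1/3      0 ]
  [ 0     1  -18/7 ]
  [ 0     0      1 ]
R2 → R2 + 18/7·R3
  [ 1  -1/3  0 ]
  [ 0     1  0 ]
  [ 0     0  1 ]
R1 → R1 + 1/3·R2
  [ 1  0  0 ]
  [ 0  1  0 ]
  [ 0  0  1 ]
The reduced form has 3 nonzero rows.

rank = 3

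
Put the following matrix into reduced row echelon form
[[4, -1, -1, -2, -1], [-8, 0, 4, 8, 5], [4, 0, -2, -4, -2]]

[[1, 0, -1/2, -1, 0], [0, 1, -1, -2, 0], [0, 0, 0, 0, 1]]

r1 -> 1/4·r1
  [  1  -1/4  -1/4  -1/2  -1/4 ]
  [ -8     0     4     8     5 ]
  [  4     0    -2    -4    -2 ]
r2 -> r2 + 8·r1
  [ 1  -1/4  -1/4  -1/2  -1/4 ]
  [ 0    -2     2     4     3 ]
  [ 4     0    -2    -4    -2 ]
r3 -> r3 − 4·r1
  [ 1  -1/4  -1/4  -1/2  -1/4 ]
  [ 0    -2     2     4     3 ]
  [ 0     1    -1    -2    -1 ]
r2 -> -1/2·r2
  [ 1  -1/4  -1/4  -1/2  -1/4 ]
  [ 0     1    -1    -2  -3/2 ]
  [ 0     1    -1    -2    -1 ]
r3 -> r3 − r2
  [ 1  -1/4  -1/4  -1/2  -1/4 ]
  [ 0     1    -1    -2  -3/2 ]
  [ 0     0     0     0   1/2 ]
r3 -> 2·r3
  [ 1  -1/4  -1/4  -1/2  -1/4 ]
  [ 0     1    -1    -2  -3/2 ]
  [ 0     0     0     0     1 ]
r2 -> r2 + 3/2·r3
  [ 1  -1/4  -1/4  -1/2  -1/4 ]
  [ 0     1    -1    -2     0 ]
  [ 0     0     0     0     1 ]
r1 -> r1 + 1/4·r3
  [ 1  -1/4  -1/4  -1/2  0 ]
  [ 0     1    -1    -2  0 ]
  [ 0     0     0     0  1 ]
r1 -> r1 + 1/4·r2
  [ 1  0  -1/2  -1  0 ]
  [ 0  1    -1  -2  0 ]
  [ 0  0     0   0  1 ]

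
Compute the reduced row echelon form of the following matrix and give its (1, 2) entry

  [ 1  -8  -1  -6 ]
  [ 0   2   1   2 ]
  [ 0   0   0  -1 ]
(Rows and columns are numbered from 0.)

Multiply R2 by 1/2.
  [ 1  -8   -1  -6 ]
  [ 0   1  1/2   1 ]
  [ 0   0    0  -1 ]
Multiply R3 by -1.
  [ 1  -8   -1  -6 ]
  [ 0   1  1/2   1 ]
  [ 0   0    0   1 ]
Subtract R3 from R2.
  [ 1  -8   -1  -6 ]
  [ 0   1  1/2   0 ]
  [ 0   0    0   1 ]
Add 6 times R3 to R1.
  [ 1  -8   -1  0 ]
  [ 0   1  1/2  0 ]
  [ 0   0    0  1 ]
Add 8 times R2 to R1.
  [ 1  0    3  0 ]
  [ 0  1  1/2  0 ]
  [ 0  0    0  1 ]

1/2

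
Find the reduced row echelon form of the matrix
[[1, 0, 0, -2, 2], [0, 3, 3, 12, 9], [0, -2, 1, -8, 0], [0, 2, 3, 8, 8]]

R2 ← 1/3·R2
  [ 1   0  0  -2  2 ]
  [ 0   1  1   4  3 ]
  [ 0  -2  1  -8  0 ]
  [ 0   2  3   8  8 ]
R3 ← R3 + 2·R2
  [ 1  0  0  -2  2 ]
  [ 0  1  1   4  3 ]
  [ 0  0  3   0  6 ]
  [ 0  2  3   8  8 ]
R4 ← R4 − 2·R2
  [ 1  0  0  -2  2 ]
  [ 0  1  1   4  3 ]
  [ 0  0  3   0  6 ]
  [ 0  0  1   0  2 ]
R3 ← 1/3·R3
  [ 1  0  0  -2  2 ]
  [ 0  1  1   4  3 ]
  [ 0  0  1   0  2 ]
  [ 0  0  1   0  2 ]
R4 ← R4 − R3
  [ 1  0  0  -2  2 ]
  [ 0  1  1   4  3 ]
  [ 0  0  1   0  2 ]
  [ 0  0  0   0  0 ]
R2 ← R2 − R3
  [ 1  0  0  -2  2 ]
  [ 0  1  0   4  1 ]
  [ 0  0  1   0  2 ]
  [ 0  0  0   0  0 ]

[[1, 0, 0, -2, 2], [0, 1, 0, 4, 1], [0, 0, 1, 0, 2], [0, 0, 0, 0, 0]]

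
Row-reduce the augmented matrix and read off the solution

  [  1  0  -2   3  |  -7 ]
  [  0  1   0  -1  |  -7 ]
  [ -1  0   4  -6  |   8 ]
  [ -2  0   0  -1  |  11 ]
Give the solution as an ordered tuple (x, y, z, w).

r3 → r3 + r1
  [  1  0  -2   3  |  -7 ]
  [  0  1   0  -1  |  -7 ]
  [  0  0   2  -3  |   1 ]
  [ -2  0   0  -1  |  11 ]
r4 → r4 + 2·r1
  [ 1  0  -2   3  |  -7 ]
  [ 0  1   0  -1  |  -7 ]
  [ 0  0   2  -3  |   1 ]
  [ 0  0  -4   5  |  -3 ]
r3 → 1/2·r3
  [ 1  0  -2     3  |   -7 ]
  [ 0  1   0    -1  |   -7 ]
  [ 0  0   1  -3/2  |  1/2 ]
  [ 0  0  -4     5  |   -3 ]
r4 → r4 + 4·r3
  [ 1  0  -2     3  |   -7 ]
  [ 0  1   0    -1  |   -7 ]
  [ 0  0   1  -3/2  |  1/2 ]
  [ 0  0   0    -1  |   -1 ]
r4 → -1·r4
  [ 1  0  -2     3  |   -7 ]
  [ 0  1   0    -1  |   -7 ]
  [ 0  0   1  -3/2  |  1/2 ]
  [ 0  0   0     1  |    1 ]
r3 → r3 + 3/2·r4
  [ 1  0  -2   3  |  -7 ]
  [ 0  1   0  -1  |  -7 ]
  [ 0  0   1   0  |   2 ]
  [ 0  0   0   1  |   1 ]
r2 → r2 + r4
  [ 1  0  -2  3  |  -7 ]
  [ 0  1   0  0  |  -6 ]
  [ 0  0   1  0  |   2 ]
  [ 0  0   0  1  |   1 ]
r1 → r1 − 3·r4
  [ 1  0  -2  0  |  -10 ]
  [ 0  1   0  0  |   -6 ]
  [ 0  0   1  0  |    2 ]
  [ 0  0   0  1  |    1 ]
r1 → r1 + 2·r3
  [ 1  0  0  0  |  -6 ]
  [ 0  1  0  0  |  -6 ]
  [ 0  0  1  0  |   2 ]
  [ 0  0  0  1  |   1 ]
Reading off the last column: x = -6, y = -6, z = 2, w = 1.

(-6, -6, 2, 1)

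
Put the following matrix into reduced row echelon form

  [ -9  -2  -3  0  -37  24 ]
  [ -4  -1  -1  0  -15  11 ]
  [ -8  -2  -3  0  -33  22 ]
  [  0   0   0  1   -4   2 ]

R1 → -1/9·R1
R2 → R2 + 4·R1
R3 → R3 + 8·R1
R2 → -9·R2
R3 → R3 + 2/9·R2
R3 → -1·R3
R2 → R2 + 3·R3
R1 → R1 − 1/3·R3
R1 → R1 − 2/9·R2

[[1, 0, 0, 0, 4, -2], [0, 1, 0, 0, -4, -3], [0, 0, 1, 0, 3, 0], [0, 0, 0, 1, -4, 2]]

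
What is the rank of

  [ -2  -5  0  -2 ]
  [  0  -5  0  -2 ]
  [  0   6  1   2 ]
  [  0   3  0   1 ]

rank = 4

R1 := -1/2·R1
R2 := -1/5·R2
R3 := R3 − 6·R2
R4 := R4 − 3·R2
R4 := -5·R4
R3 := R3 + 2/5·R4
R2 := R2 − 2/5·R4
R1 := R1 − R4
R1 := R1 − 5/2·R2
The reduced form has 4 nonzero rows.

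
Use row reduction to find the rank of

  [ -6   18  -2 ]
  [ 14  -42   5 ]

rank = 2

ρ1 -> -1/6·ρ1
  [  1   -3  1/3 ]
  [ 14  -42    5 ]
ρ2 -> ρ2 − 14·ρ1
  [ 1  -3  1/3 ]
  [ 0   0  1/3 ]
ρ2 -> 3·ρ2
  [ 1  -3  1/3 ]
  [ 0   0    1 ]
ρ1 -> ρ1 − 1/3·ρ2
  [ 1  -3  0 ]
  [ 0   0  1 ]
The reduced form has 2 nonzero rows.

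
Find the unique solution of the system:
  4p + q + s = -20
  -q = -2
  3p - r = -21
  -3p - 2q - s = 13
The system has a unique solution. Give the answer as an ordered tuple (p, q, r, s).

(-5, 2, 6, -2)

Form the augmented matrix and row-reduce:
  [  4   1   0   1  |  -20 ]
  [  0  -1   0   0  |   -2 ]
  [  3   0  -1   0  |  -21 ]
  [ -3  -2   0  -1  |   13 ]
R1 → 1/4·R1
  [  1  1/4   0  1/4  |   -5 ]
  [  0   -1   0    0  |   -2 ]
  [  3    0  -1    0  |  -21 ]
  [ -3   -2   0   -1  |   13 ]
R3 → R3 − 3·R1
  [  1   1/4   0   1/4  |  -5 ]
  [  0    -1   0     0  |  -2 ]
  [  0  -3/4  -1  -3/4  |  -6 ]
  [ -3    -2   0    -1  |  13 ]
R4 → R4 + 3·R1
  [ 1   1/4   0   1/4  |  -5 ]
  [ 0    -1   0     0  |  -2 ]
  [ 0  -3/4  -1  -3/4  |  -6 ]
  [ 0  -5/4   0  -1/4  |  -2 ]
R2 → -1·R2
  [ 1   1/4   0   1/4  |  -5 ]
  [ 0     1   0     0  |   2 ]
  [ 0  -3/4  -1  -3/4  |  -6 ]
  [ 0  -5/4   0  -1/4  |  -2 ]
R3 → R3 + 3/4·R2
  [ 1   1/4   0   1/4  |    -5 ]
  [ 0     1   0     0  |     2 ]
  [ 0     0  -1  -3/4  |  -9/2 ]
  [ 0  -5/4   0  -1/4  |    -2 ]
R4 → R4 + 5/4·R2
  [ 1  1/4   0   1/4  |    -5 ]
  [ 0    1   0     0  |     2 ]
  [ 0    0  -1  -3/4  |  -9/2 ]
  [ 0    0   0  -1/4  |   1/2 ]
R3 → -1·R3
  [ 1  1/4  0   1/4  |   -5 ]
  [ 0    1  0     0  |    2 ]
  [ 0    0  1   3/4  |  9/2 ]
  [ 0    0  0  -1/4  |  1/2 ]
R4 → -4·R4
  [ 1  1/4  0  1/4  |   -5 ]
  [ 0    1  0    0  |    2 ]
  [ 0    0  1  3/4  |  9/2 ]
  [ 0    0  0    1  |   -2 ]
R3 → R3 − 3/4·R4
  [ 1  1/4  0  1/4  |  -5 ]
  [ 0    1  0    0  |   2 ]
  [ 0    0  1    0  |   6 ]
  [ 0    0  0    1  |  -2 ]
R1 → R1 − 1/4·R4
  [ 1  1/4  0  0  |  -9/2 ]
  [ 0    1  0  0  |     2 ]
  [ 0    0  1  0  |     6 ]
  [ 0    0  0  1  |    -2 ]
R1 → R1 − 1/4·R2
  [ 1  0  0  0  |  -5 ]
  [ 0  1  0  0  |   2 ]
  [ 0  0  1  0  |   6 ]
  [ 0  0  0  1  |  -2 ]
Reading off the last column: p = -5, q = 2, r = 6, s = -2.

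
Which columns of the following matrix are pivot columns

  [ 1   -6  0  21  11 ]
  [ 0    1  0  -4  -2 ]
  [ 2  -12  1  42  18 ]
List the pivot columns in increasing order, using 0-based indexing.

Subtract 2 times r1 from r3.
  [ 1  -6  0  21  11 ]
  [ 0   1  0  -4  -2 ]
  [ 0   0  1   0  -4 ]
Add 6 times r2 to r1.
  [ 1  0  0  -3  -1 ]
  [ 0  1  0  -4  -2 ]
  [ 0  0  1   0  -4 ]
Pivot columns are the columns containing a leading 1.

0, 1, 2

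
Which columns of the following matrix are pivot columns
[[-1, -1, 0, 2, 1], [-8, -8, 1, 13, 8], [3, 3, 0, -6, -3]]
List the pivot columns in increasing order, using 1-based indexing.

ρ1 ← -1·ρ1
  [  1   1  0  -2  -1 ]
  [ -8  -8  1  13   8 ]
  [  3   3  0  -6  -3 ]
ρ2 ← ρ2 + 8·ρ1
  [ 1  1  0  -2  -1 ]
  [ 0  0  1  -3   0 ]
  [ 3  3  0  -6  -3 ]
ρ3 ← ρ3 − 3·ρ1
  [ 1  1  0  -2  -1 ]
  [ 0  0  1  -3   0 ]
  [ 0  0  0   0   0 ]
Pivot columns are the columns containing a leading 1.

1, 3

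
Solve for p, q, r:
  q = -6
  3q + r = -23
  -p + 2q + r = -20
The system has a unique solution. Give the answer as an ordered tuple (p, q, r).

Form the augmented matrix and row-reduce:
  [  0  1  0  |   -6 ]
  [  0  3  1  |  -23 ]
  [ -1  2  1  |  -20 ]
R1 ↔ R3
  [ -1  2  1  |  -20 ]
  [  0  3  1  |  -23 ]
  [  0  1  0  |   -6 ]
R1 → -1·R1
  [ 1  -2  -1  |   20 ]
  [ 0   3   1  |  -23 ]
  [ 0   1   0  |   -6 ]
R2 → 1/3·R2
  [ 1  -2   -1  |     20 ]
  [ 0   1  1/3  |  -23/3 ]
  [ 0   1    0  |     -6 ]
R3 → R3 − R2
  [ 1  -2    -1  |     20 ]
  [ 0   1   1/3  |  -23/3 ]
  [ 0   0  -1/3  |    5/3 ]
R3 → -3·R3
  [ 1  -2   -1  |     20 ]
  [ 0   1  1/3  |  -23/3 ]
  [ 0   0    1  |     -5 ]
R2 → R2 − 1/3·R3
  [ 1  -2  -1  |  20 ]
  [ 0   1   0  |  -6 ]
  [ 0   0   1  |  -5 ]
R1 → R1 + R3
  [ 1  -2  0  |  15 ]
  [ 0   1  0  |  -6 ]
  [ 0   0  1  |  -5 ]
R1 → R1 + 2·R2
  [ 1  0  0  |   3 ]
  [ 0  1  0  |  -6 ]
  [ 0  0  1  |  -5 ]
Reading off the last column: p = 3, q = -6, r = -5.

(3, -6, -5)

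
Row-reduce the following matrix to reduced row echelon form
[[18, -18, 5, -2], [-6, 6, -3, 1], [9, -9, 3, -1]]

[[1, -1, 0, 0], [0, 0, 1, 0], [0, 0, 0, 1]]

r1 ← 1/18·r1
  [  1  -1  5/18  -1/9 ]
  [ -6   6    -3     1 ]
  [  9  -9     3    -1 ]
r2 ← r2 + 6·r1
  [ 1  -1  5/18  -1/9 ]
  [ 0   0  -4/3   1/3 ]
  [ 9  -9     3    -1 ]
r3 ← r3 − 9·r1
  [ 1  -1  5/18  -1/9 ]
  [ 0   0  -4/3   1/3 ]
  [ 0   0   1/2     0 ]
r2 ← -3/4·r2
  [ 1  -1  5/18  -1/9 ]
  [ 0   0     1  -1/4 ]
  [ 0   0   1/2     0 ]
r3 ← r3 − 1/2·r2
  [ 1  -1  5/18  -1/9 ]
  [ 0   0     1  -1/4 ]
  [ 0   0     0   1/8 ]
r3 ← 8·r3
  [ 1  -1  5/18  -1/9 ]
  [ 0   0     1  -1/4 ]
  [ 0   0     0     1 ]
r2 ← r2 + 1/4·r3
  [ 1  -1  5/18  -1/9 ]
  [ 0   0     1     0 ]
  [ 0   0     0     1 ]
r1 ← r1 + 1/9·r3
  [ 1  -1  5/18  0 ]
  [ 0   0     1  0 ]
  [ 0   0     0  1 ]
r1 ← r1 − 5/18·r2
  [ 1  -1  0  0 ]
  [ 0   0  1  0 ]
  [ 0   0  0  1 ]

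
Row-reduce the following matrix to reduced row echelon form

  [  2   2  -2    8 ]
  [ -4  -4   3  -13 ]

R1 := 1/2·R1
  [  1   1  -1    4 ]
  [ -4  -4   3  -13 ]
R2 := R2 + 4·R1
  [ 1  1  -1  4 ]
  [ 0  0  -1  3 ]
R2 := -1·R2
  [ 1  1  -1   4 ]
  [ 0  0   1  -3 ]
R1 := R1 + R2
  [ 1  1  0   1 ]
  [ 0  0  1  -3 ]

[[1, 1, 0, 1], [0, 0, 1, -3]]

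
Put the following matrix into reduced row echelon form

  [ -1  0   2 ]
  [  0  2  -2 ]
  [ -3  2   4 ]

r1 ← -1·r1
  [  1  0  -2 ]
  [  0  2  -2 ]
  [ -3  2   4 ]
r3 ← r3 + 3·r1
  [ 1  0  -2 ]
  [ 0  2  -2 ]
  [ 0  2  -2 ]
r2 ← 1/2·r2
  [ 1  0  -2 ]
  [ 0  1  -1 ]
  [ 0  2  -2 ]
r3 ← r3 − 2·r2
  [ 1  0  -2 ]
  [ 0  1  -1 ]
  [ 0  0   0 ]

[[1, 0, -2], [0, 1, -1], [0, 0, 0]]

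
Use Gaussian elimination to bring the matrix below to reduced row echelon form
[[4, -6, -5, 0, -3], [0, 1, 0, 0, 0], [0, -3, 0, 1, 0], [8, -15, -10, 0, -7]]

[[1, 0, -5/4, 0, 0], [0, 1, 0, 0, 0], [0, 0, 0, 1, 0], [0, 0, 0, 0, 1]]

r1 → 1/4·r1
  [ 1  -3/2  -5/4  0  -3/4 ]
  [ 0     1     0  0     0 ]
  [ 0    -3     0  1     0 ]
  [ 8   -15   -10  0    -7 ]
r4 → r4 − 8·r1
  [ 1  -3/2  -5/4  0  -3/4 ]
  [ 0     1     0  0     0 ]
  [ 0    -3     0  1     0 ]
  [ 0    -3     0  0    -1 ]
r3 → r3 + 3·r2
  [ 1  -3/2  -5/4  0  -3/4 ]
  [ 0     1     0  0     0 ]
  [ 0     0     0  1     0 ]
  [ 0    -3     0  0    -1 ]
r4 → r4 + 3·r2
  [ 1  -3/2  -5/4  0  -3/4 ]
  [ 0     1     0  0     0 ]
  [ 0     0     0  1     0 ]
  [ 0     0     0  0    -1 ]
r4 → -1·r4
  [ 1  -3/2  -5/4  0  -3/4 ]
  [ 0     1     0  0     0 ]
  [ 0     0     0  1     0 ]
  [ 0     0     0  0     1 ]
r1 → r1 + 3/4·r4
  [ 1  -3/2  -5/4  0  0 ]
  [ 0     1     0  0  0 ]
  [ 0     0     0  1  0 ]
  [ 0     0     0  0  1 ]
r1 → r1 + 3/2·r2
  [ 1  0  -5/4  0  0 ]
  [ 0  1     0  0  0 ]
  [ 0  0     0  1  0 ]
  [ 0  0     0  0  1 ]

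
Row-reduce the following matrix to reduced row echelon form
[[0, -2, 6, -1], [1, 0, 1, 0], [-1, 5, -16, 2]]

[[1, 0, 1, 0], [0, 1, -3, 0], [0, 0, 0, 1]]

Swap R1 and R2.
  [  1   0    1   0 ]
  [  0  -2    6  -1 ]
  [ -1   5  -16   2 ]
Add R1 to R3.
  [ 1   0    1   0 ]
  [ 0  -2    6  -1 ]
  [ 0   5  -15   2 ]
Multiply R2 by -1/2.
  [ 1  0    1    0 ]
  [ 0  1   -3  1/2 ]
  [ 0  5  -15    2 ]
Subtract 5 times R2 from R3.
  [ 1  0   1     0 ]
  [ 0  1  -3   1/2 ]
  [ 0  0   0  -1/2 ]
Multiply R3 by -2.
  [ 1  0   1    0 ]
  [ 0  1  -3  1/2 ]
  [ 0  0   0    1 ]
Subtract 1/2 times R3 from R2.
  [ 1  0   1  0 ]
  [ 0  1  -3  0 ]
  [ 0  0   0  1 ]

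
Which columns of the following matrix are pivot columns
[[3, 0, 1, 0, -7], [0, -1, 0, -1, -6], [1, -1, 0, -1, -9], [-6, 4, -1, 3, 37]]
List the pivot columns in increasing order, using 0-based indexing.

R1 ← 1/3·R1
R3 ← R3 − R1
R4 ← R4 + 6·R1
R2 ← -1·R2
R3 ← R3 + R2
R4 ← R4 − 4·R2
R3 ← -3·R3
R4 ← R4 − R3
R4 ← -1·R4
R2 ← R2 − R4
R1 ← R1 − 1/3·R3
Pivot columns are the columns containing a leading 1.

0, 1, 2, 3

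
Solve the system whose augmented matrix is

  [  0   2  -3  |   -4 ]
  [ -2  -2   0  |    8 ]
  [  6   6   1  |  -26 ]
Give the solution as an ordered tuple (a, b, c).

(1, -5, -2)

Swap R1 and R2.
Multiply R1 by -1/2.
Subtract 6 times R1 from R3.
Multiply R2 by 1/2.
Add 3/2 times R3 to R2.
Subtract R2 from R1.
Reading off the last column: a = 1, b = -5, c = -2.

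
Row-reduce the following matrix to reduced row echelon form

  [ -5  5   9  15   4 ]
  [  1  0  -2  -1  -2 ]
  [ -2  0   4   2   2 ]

[[1, 0, -2, -1, 0], [0, 1, -1/5, 2, 0], [0, 0, 0, 0, 1]]

R1 ← -1/5·R1
R2 ← R2 − R1
R3 ← R3 + 2·R1
R3 ← R3 + 2·R2
R3 ← -1/2·R3
R2 ← R2 + 6/5·R3
R1 ← R1 + 4/5·R3
R1 ← R1 + R2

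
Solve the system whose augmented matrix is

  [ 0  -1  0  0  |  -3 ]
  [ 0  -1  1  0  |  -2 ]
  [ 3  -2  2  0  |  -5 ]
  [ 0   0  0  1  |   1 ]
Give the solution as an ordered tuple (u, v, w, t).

ρ1 <-> ρ3
  [ 3  -2  2  0  |  -5 ]
  [ 0  -1  1  0  |  -2 ]
  [ 0  -1  0  0  |  -3 ]
  [ 0   0  0  1  |   1 ]
ρ1 ← 1/3·ρ1
  [ 1  -2/3  2/3  0  |  -5/3 ]
  [ 0    -1    1  0  |    -2 ]
  [ 0    -1    0  0  |    -3 ]
  [ 0     0    0  1  |     1 ]
ρ2 ← -1·ρ2
  [ 1  -2/3  2/3  0  |  -5/3 ]
  [ 0     1   -1  0  |     2 ]
  [ 0    -1    0  0  |    -3 ]
  [ 0     0    0  1  |     1 ]
ρ3 ← ρ3 + ρ2
  [ 1  -2/3  2/3  0  |  -5/3 ]
  [ 0     1   -1  0  |     2 ]
  [ 0     0   -1  0  |    -1 ]
  [ 0     0    0  1  |     1 ]
ρ3 ← -1·ρ3
  [ 1  -2/3  2/3  0  |  -5/3 ]
  [ 0     1   -1  0  |     2 ]
  [ 0     0    1  0  |     1 ]
  [ 0     0    0  1  |     1 ]
ρ2 ← ρ2 + ρ3
  [ 1  -2/3  2/3  0  |  -5/3 ]
  [ 0     1    0  0  |     3 ]
  [ 0     0    1  0  |     1 ]
  [ 0     0    0  1  |     1 ]
ρ1 ← ρ1 − 2/3·ρ3
  [ 1  -2/3  0  0  |  -7/3 ]
  [ 0     1  0  0  |     3 ]
  [ 0     0  1  0  |     1 ]
  [ 0     0  0  1  |     1 ]
ρ1 ← ρ1 + 2/3·ρ2
  [ 1  0  0  0  |  -1/3 ]
  [ 0  1  0  0  |     3 ]
  [ 0  0  1  0  |     1 ]
  [ 0  0  0  1  |     1 ]
Reading off the last column: u = -1/3, v = 3, w = 1, t = 1.

(-1/3, 3, 1, 1)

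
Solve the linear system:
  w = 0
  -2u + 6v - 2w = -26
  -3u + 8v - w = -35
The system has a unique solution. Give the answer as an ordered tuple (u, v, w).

Form the augmented matrix and row-reduce:
  [  0  0   1  |    0 ]
  [ -2  6  -2  |  -26 ]
  [ -3  8  -1  |  -35 ]
Swap R1 and R2.
Multiply R1 by -1/2.
Add 3 times R1 to R3.
Swap R2 and R3.
Multiply R2 by -1.
Add 2 times R3 to R2.
Subtract R3 from R1.
Add 3 times R2 to R1.
Reading off the last column: u = 1, v = -4, w = 0.

(1, -4, 0)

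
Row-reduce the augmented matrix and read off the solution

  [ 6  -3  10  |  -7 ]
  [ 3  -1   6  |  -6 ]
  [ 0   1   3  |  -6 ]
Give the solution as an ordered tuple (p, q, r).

R1 ← 1/6·R1
  [ 1  -1/2  5/3  |  -7/6 ]
  [ 3    -1    6  |    -6 ]
  [ 0     1    3  |    -6 ]
R2 ← R2 − 3·R1
  [ 1  -1/2  5/3  |  -7/6 ]
  [ 0   1/2    1  |  -5/2 ]
  [ 0     1    3  |    -6 ]
R2 ← 2·R2
  [ 1  -1/2  5/3  |  -7/6 ]
  [ 0     1    2  |    -5 ]
  [ 0     1    3  |    -6 ]
R3 ← R3 − R2
  [ 1  -1/2  5/3  |  -7/6 ]
  [ 0     1    2  |    -5 ]
  [ 0     0    1  |    -1 ]
R2 ← R2 − 2·R3
  [ 1  -1/2  5/3  |  -7/6 ]
  [ 0     1    0  |    -3 ]
  [ 0     0    1  |    -1 ]
R1 ← R1 − 5/3·R3
  [ 1  -1/2  0  |  1/2 ]
  [ 0     1  0  |   -3 ]
  [ 0     0  1  |   -1 ]
R1 ← R1 + 1/2·R2
  [ 1  0  0  |  -1 ]
  [ 0  1  0  |  -3 ]
  [ 0  0  1  |  -1 ]
Reading off the last column: p = -1, q = -3, r = -1.

(-1, -3, -1)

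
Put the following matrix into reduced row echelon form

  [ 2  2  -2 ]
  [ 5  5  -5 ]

R1 := 1/2·R1
  [ 1  1  -1 ]
  [ 5  5  -5 ]
R2 := R2 − 5·R1
  [ 1  1  -1 ]
  [ 0  0   0 ]

[[1, 1, -1], [0, 0, 0]]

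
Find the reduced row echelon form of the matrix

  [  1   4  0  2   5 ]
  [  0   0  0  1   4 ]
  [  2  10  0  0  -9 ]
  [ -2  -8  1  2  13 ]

R3 := R3 − 2·R1
  [  1   4  0   2    5 ]
  [  0   0  0   1    4 ]
  [  0   2  0  -4  -19 ]
  [ -2  -8  1   2   13 ]
R4 := R4 + 2·R1
  [ 1  4  0   2    5 ]
  [ 0  0  0   1    4 ]
  [ 0  2  0  -4  -19 ]
  [ 0  0  1   6   23 ]
R2 <-> R3
  [ 1  4  0   2    5 ]
  [ 0  2  0  -4  -19 ]
  [ 0  0  0   1    4 ]
  [ 0  0  1   6   23 ]
R2 := 1/2·R2
  [ 1  4  0   2      5 ]
  [ 0  1  0  -2  -19/2 ]
  [ 0  0  0   1      4 ]
  [ 0  0  1   6     23 ]
R3 <-> R4
  [ 1  4  0   2      5 ]
  [ 0  1  0  -2  -19/2 ]
  [ 0  0  1   6     23 ]
  [ 0  0  0   1      4 ]
R3 := R3 − 6·R4
  [ 1  4  0   2      5 ]
  [ 0  1  0  -2  -19/2 ]
  [ 0  0  1   0     -1 ]
  [ 0  0  0   1      4 ]
R2 := R2 + 2·R4
  [ 1  4  0  2     5 ]
  [ 0  1  0  0  -3/2 ]
  [ 0  0  1  0    -1 ]
  [ 0  0  0  1     4 ]
R1 := R1 − 2·R4
  [ 1  4  0  0    -3 ]
  [ 0  1  0  0  -3/2 ]
  [ 0  0  1  0    -1 ]
  [ 0  0  0  1     4 ]
R1 := R1 − 4·R2
  [ 1  0  0  0     3 ]
  [ 0  1  0  0  -3/2 ]
  [ 0  0  1  0    -1 ]
  [ 0  0  0  1     4 ]

[[1, 0, 0, 0, 3], [0, 1, 0, 0, -3/2], [0, 0, 1, 0, -1], [0, 0, 0, 1, 4]]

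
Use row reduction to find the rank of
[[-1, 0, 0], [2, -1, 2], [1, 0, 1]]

rank = 3

R1 → -1·R1
  [ 1   0  0 ]
  [ 2  -1  2 ]
  [ 1   0  1 ]
R2 → R2 − 2·R1
  [ 1   0  0 ]
  [ 0  -1  2 ]
  [ 1   0  1 ]
R3 → R3 − R1
  [ 1   0  0 ]
  [ 0  -1  2 ]
  [ 0   0  1 ]
R2 → -1·R2
  [ 1  0   0 ]
  [ 0  1  -2 ]
  [ 0  0   1 ]
R2 → R2 + 2·R3
  [ 1  0  0 ]
  [ 0  1  0 ]
  [ 0  0  1 ]
The reduced form has 3 nonzero rows.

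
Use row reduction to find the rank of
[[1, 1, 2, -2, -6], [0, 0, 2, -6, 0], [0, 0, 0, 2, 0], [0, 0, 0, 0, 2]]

R2 ← 1/2·R2
R3 ← 1/2·R3
R4 ← 1/2·R4
R1 ← R1 + 6·R4
R2 ← R2 + 3·R3
R1 ← R1 + 2·R3
R1 ← R1 − 2·R2
The reduced form has 4 nonzero rows.

rank = 4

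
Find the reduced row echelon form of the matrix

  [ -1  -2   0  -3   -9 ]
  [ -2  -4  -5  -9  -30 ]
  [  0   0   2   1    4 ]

Multiply r1 by -1.
  [  1   2   0   3    9 ]
  [ -2  -4  -5  -9  -30 ]
  [  0   0   2   1    4 ]
Add 2 times r1 to r2.
  [ 1  2   0   3    9 ]
  [ 0  0  -5  -3  -12 ]
  [ 0  0   2   1    4 ]
Multiply r2 by -1/5.
  [ 1  2  0    3     9 ]
  [ 0  0  1  3/5  12/5 ]
  [ 0  0  2    1     4 ]
Subtract 2 times r2 from r3.
  [ 1  2  0     3     9 ]
  [ 0  0  1   3/5  12/5 ]
  [ 0  0  0  -1/5  -4/5 ]
Multiply r3 by -5.
  [ 1  2  0    3     9 ]
  [ 0  0  1  3/5  12/5 ]
  [ 0  0  0    1     4 ]
Subtract 3/5 times r3 from r2.
  [ 1  2  0  3  9 ]
  [ 0  0  1  0  0 ]
  [ 0  0  0  1  4 ]
Subtract 3 times r3 from r1.
  [ 1  2  0  0  -3 ]
  [ 0  0  1  0   0 ]
  [ 0  0  0  1   4 ]

[[1, 2, 0, 0, -3], [0, 0, 1, 0, 0], [0, 0, 0, 1, 4]]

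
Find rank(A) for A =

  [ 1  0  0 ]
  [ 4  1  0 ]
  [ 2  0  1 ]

rank = 3

Subtract 4 times R1 from R2.
  [ 1  0  0 ]
  [ 0  1  0 ]
  [ 2  0  1 ]
Subtract 2 times R1 from R3.
  [ 1  0  0 ]
  [ 0  1  0 ]
  [ 0  0  1 ]
The reduced form has 3 nonzero rows.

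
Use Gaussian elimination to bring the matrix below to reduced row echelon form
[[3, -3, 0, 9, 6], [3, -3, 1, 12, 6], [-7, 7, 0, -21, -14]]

R1 → 1/3·R1
  [  1  -1  0    3    2 ]
  [  3  -3  1   12    6 ]
  [ -7   7  0  -21  -14 ]
R2 → R2 − 3·R1
  [  1  -1  0    3    2 ]
  [  0   0  1    3    0 ]
  [ -7   7  0  -21  -14 ]
R3 → R3 + 7·R1
  [ 1  -1  0  3  2 ]
  [ 0   0  1  3  0 ]
  [ 0   0  0  0  0 ]

[[1, -1, 0, 3, 2], [0, 0, 1, 3, 0], [0, 0, 0, 0, 0]]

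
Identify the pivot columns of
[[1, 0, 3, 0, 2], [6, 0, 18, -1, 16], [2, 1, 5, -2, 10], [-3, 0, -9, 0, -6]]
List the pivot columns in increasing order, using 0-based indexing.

ρ2 -> ρ2 − 6·ρ1
  [  1  0   3   0   2 ]
  [  0  0   0  -1   4 ]
  [  2  1   5  -2  10 ]
  [ -3  0  -9   0  -6 ]
ρ3 -> ρ3 − 2·ρ1
  [  1  0   3   0   2 ]
  [  0  0   0  -1   4 ]
  [  0  1  -1  -2   6 ]
  [ -3  0  -9   0  -6 ]
ρ4 -> ρ4 + 3·ρ1
  [ 1  0   3   0  2 ]
  [ 0  0   0  -1  4 ]
  [ 0  1  -1  -2  6 ]
  [ 0  0   0   0  0 ]
ρ2 <-> ρ3
  [ 1  0   3   0  2 ]
  [ 0  1  -1  -2  6 ]
  [ 0  0   0  -1  4 ]
  [ 0  0   0   0  0 ]
ρ3 -> -1·ρ3
  [ 1  0   3   0   2 ]
  [ 0  1  -1  -2   6 ]
  [ 0  0   0   1  -4 ]
  [ 0  0   0   0   0 ]
ρ2 -> ρ2 + 2·ρ3
  [ 1  0   3  0   2 ]
  [ 0  1  -1  0  -2 ]
  [ 0  0   0  1  -4 ]
  [ 0  0   0  0   0 ]
Pivot columns are the columns containing a leading 1.

0, 1, 3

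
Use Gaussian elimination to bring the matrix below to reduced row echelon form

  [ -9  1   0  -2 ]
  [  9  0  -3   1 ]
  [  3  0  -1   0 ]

Multiply R1 by -1/9.
  [ 1  -1/9   0  2/9 ]
  [ 9     0  -3    1 ]
  [ 3     0  -1    0 ]
Subtract 9 times R1 from R2.
  [ 1  -1/9   0  2/9 ]
  [ 0     1  -3   -1 ]
  [ 3     0  -1    0 ]
Subtract 3 times R1 from R3.
  [ 1  -1/9   0   2/9 ]
  [ 0     1  -3    -1 ]
  [ 0   1/3  -1  -2/3 ]
Subtract 1/3 times R2 from R3.
  [ 1  -1/9   0   2/9 ]
  [ 0     1  -3    -1 ]
  [ 0     0   0  -1/3 ]
Multiply R3 by -3.
  [ 1  -1/9   0  2/9 ]
  [ 0     1  -3   -1 ]
  [ 0     0   0    1 ]
Add R3 to R2.
  [ 1  -1/9   0  2/9 ]
  [ 0     1  -3    0 ]
  [ 0     0   0    1 ]
Subtract 2/9 times R3 from R1.
  [ 1  -1/9   0  0 ]
  [ 0     1  -3  0 ]
  [ 0     0   0  1 ]
Add 1/9 times R2 to R1.
  [ 1  0  -1/3  0 ]
  [ 0  1    -3  0 ]
  [ 0  0     0  1 ]

[[1, 0, -1/3, 0], [0, 1, -3, 0], [0, 0, 0, 1]]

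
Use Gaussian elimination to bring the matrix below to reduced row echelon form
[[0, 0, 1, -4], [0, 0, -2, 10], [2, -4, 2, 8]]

R1 ↔ R3
  [ 2  -4   2   8 ]
  [ 0   0  -2  10 ]
  [ 0   0   1  -4 ]
R1 -> 1/2·R1
  [ 1  -2   1   4 ]
  [ 0   0  -2  10 ]
  [ 0   0   1  -4 ]
R2 -> -1/2·R2
  [ 1  -2  1   4 ]
  [ 0   0  1  -5 ]
  [ 0   0  1  -4 ]
R3 -> R3 − R2
  [ 1  -2  1   4 ]
  [ 0   0  1  -5 ]
  [ 0   0  0   1 ]
R2 -> R2 + 5·R3
  [ 1  -2  1  4 ]
  [ 0   0  1  0 ]
  [ 0   0  0  1 ]
R1 -> R1 − 4·R3
  [ 1  -2  1  0 ]
  [ 0   0  1  0 ]
  [ 0   0  0  1 ]
R1 -> R1 − R2
  [ 1  -2  0  0 ]
  [ 0   0  1  0 ]
  [ 0   0  0  1 ]

[[1, -2, 0, 0], [0, 0, 1, 0], [0, 0, 0, 1]]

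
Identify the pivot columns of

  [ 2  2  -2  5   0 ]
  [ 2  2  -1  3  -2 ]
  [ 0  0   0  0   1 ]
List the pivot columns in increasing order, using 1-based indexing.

ρ1 -> 1/2·ρ1
ρ2 -> ρ2 − 2·ρ1
ρ2 -> ρ2 + 2·ρ3
ρ1 -> ρ1 + ρ2
Pivot columns are the columns containing a leading 1.

1, 3, 5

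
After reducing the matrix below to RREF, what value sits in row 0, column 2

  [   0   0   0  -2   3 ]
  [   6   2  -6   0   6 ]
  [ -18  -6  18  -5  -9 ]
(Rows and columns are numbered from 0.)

-1

Swap R1 and R2.
  [   6   2  -6   0   6 ]
  [   0   0   0  -2   3 ]
  [ -18  -6  18  -5  -9 ]
Multiply R1 by 1/6.
  [   1  1/3  -1   0   1 ]
  [   0    0   0  -2   3 ]
  [ -18   -6  18  -5  -9 ]
Add 18 times R1 to R3.
  [ 1  1/3  -1   0  1 ]
  [ 0    0   0  -2  3 ]
  [ 0    0   0  -5  9 ]
Multiply R2 by -1/2.
  [ 1  1/3  -1   0     1 ]
  [ 0    0   0   1  -3/2 ]
  [ 0    0   0  -5     9 ]
Add 5 times R2 to R3.
  [ 1  1/3  -1  0     1 ]
  [ 0    0   0  1  -3/2 ]
  [ 0    0   0  0   3/2 ]
Multiply R3 by 2/3.
  [ 1  1/3  -1  0     1 ]
  [ 0    0   0  1  -3/2 ]
  [ 0    0   0  0     1 ]
Add 3/2 times R3 to R2.
  [ 1  1/3  -1  0  1 ]
  [ 0    0   0  1  0 ]
  [ 0    0   0  0  1 ]
Subtract R3 from R1.
  [ 1  1/3  -1  0  0 ]
  [ 0    0   0  1  0 ]
  [ 0    0   0  0  1 ]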